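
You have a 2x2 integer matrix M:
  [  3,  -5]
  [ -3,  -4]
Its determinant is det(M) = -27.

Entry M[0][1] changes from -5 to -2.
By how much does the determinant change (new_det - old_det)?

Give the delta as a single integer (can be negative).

Answer: 9

Derivation:
Cofactor C_01 = 3
Entry delta = -2 - -5 = 3
Det delta = entry_delta * cofactor = 3 * 3 = 9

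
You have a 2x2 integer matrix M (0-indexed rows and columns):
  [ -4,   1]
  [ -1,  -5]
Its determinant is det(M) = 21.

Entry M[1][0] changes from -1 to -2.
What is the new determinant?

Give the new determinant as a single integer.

Answer: 22

Derivation:
det is linear in row 1: changing M[1][0] by delta changes det by delta * cofactor(1,0).
Cofactor C_10 = (-1)^(1+0) * minor(1,0) = -1
Entry delta = -2 - -1 = -1
Det delta = -1 * -1 = 1
New det = 21 + 1 = 22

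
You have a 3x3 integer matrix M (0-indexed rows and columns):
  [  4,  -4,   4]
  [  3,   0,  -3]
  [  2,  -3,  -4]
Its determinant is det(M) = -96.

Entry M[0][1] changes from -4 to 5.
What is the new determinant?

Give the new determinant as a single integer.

det is linear in row 0: changing M[0][1] by delta changes det by delta * cofactor(0,1).
Cofactor C_01 = (-1)^(0+1) * minor(0,1) = 6
Entry delta = 5 - -4 = 9
Det delta = 9 * 6 = 54
New det = -96 + 54 = -42

Answer: -42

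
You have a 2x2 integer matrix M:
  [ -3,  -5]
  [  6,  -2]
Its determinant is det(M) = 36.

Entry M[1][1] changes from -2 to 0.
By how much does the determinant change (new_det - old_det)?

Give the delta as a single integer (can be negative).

Cofactor C_11 = -3
Entry delta = 0 - -2 = 2
Det delta = entry_delta * cofactor = 2 * -3 = -6

Answer: -6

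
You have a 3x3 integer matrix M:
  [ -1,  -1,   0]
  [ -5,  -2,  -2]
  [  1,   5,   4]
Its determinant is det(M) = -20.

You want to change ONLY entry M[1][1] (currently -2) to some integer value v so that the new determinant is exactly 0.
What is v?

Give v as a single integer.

Answer: -7

Derivation:
det is linear in entry M[1][1]: det = old_det + (v - -2) * C_11
Cofactor C_11 = -4
Want det = 0: -20 + (v - -2) * -4 = 0
  (v - -2) = 20 / -4 = -5
  v = -2 + (-5) = -7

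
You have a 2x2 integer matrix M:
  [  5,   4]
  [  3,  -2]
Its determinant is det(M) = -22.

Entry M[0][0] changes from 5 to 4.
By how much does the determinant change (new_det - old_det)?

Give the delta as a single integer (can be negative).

Cofactor C_00 = -2
Entry delta = 4 - 5 = -1
Det delta = entry_delta * cofactor = -1 * -2 = 2

Answer: 2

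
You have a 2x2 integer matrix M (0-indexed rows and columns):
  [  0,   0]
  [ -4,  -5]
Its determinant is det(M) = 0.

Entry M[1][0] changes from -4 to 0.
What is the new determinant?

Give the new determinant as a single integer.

Answer: 0

Derivation:
det is linear in row 1: changing M[1][0] by delta changes det by delta * cofactor(1,0).
Cofactor C_10 = (-1)^(1+0) * minor(1,0) = 0
Entry delta = 0 - -4 = 4
Det delta = 4 * 0 = 0
New det = 0 + 0 = 0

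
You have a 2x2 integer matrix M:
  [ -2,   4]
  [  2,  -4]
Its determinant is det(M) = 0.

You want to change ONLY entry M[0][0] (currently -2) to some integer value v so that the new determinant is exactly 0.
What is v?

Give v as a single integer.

det is linear in entry M[0][0]: det = old_det + (v - -2) * C_00
Cofactor C_00 = -4
Want det = 0: 0 + (v - -2) * -4 = 0
  (v - -2) = 0 / -4 = 0
  v = -2 + (0) = -2

Answer: -2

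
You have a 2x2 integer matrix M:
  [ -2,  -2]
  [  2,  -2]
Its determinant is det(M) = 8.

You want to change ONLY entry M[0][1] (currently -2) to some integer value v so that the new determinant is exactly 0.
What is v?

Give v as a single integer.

det is linear in entry M[0][1]: det = old_det + (v - -2) * C_01
Cofactor C_01 = -2
Want det = 0: 8 + (v - -2) * -2 = 0
  (v - -2) = -8 / -2 = 4
  v = -2 + (4) = 2

Answer: 2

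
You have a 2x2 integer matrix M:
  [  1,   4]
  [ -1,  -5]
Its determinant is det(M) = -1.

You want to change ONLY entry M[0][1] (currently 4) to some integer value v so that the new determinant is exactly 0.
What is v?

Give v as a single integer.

Answer: 5

Derivation:
det is linear in entry M[0][1]: det = old_det + (v - 4) * C_01
Cofactor C_01 = 1
Want det = 0: -1 + (v - 4) * 1 = 0
  (v - 4) = 1 / 1 = 1
  v = 4 + (1) = 5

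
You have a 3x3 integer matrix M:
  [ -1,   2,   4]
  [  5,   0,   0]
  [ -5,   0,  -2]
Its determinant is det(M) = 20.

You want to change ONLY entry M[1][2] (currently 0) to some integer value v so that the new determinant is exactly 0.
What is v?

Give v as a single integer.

Answer: 2

Derivation:
det is linear in entry M[1][2]: det = old_det + (v - 0) * C_12
Cofactor C_12 = -10
Want det = 0: 20 + (v - 0) * -10 = 0
  (v - 0) = -20 / -10 = 2
  v = 0 + (2) = 2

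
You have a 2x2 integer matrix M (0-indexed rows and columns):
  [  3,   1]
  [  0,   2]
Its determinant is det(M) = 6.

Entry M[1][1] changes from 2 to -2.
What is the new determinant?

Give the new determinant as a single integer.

Answer: -6

Derivation:
det is linear in row 1: changing M[1][1] by delta changes det by delta * cofactor(1,1).
Cofactor C_11 = (-1)^(1+1) * minor(1,1) = 3
Entry delta = -2 - 2 = -4
Det delta = -4 * 3 = -12
New det = 6 + -12 = -6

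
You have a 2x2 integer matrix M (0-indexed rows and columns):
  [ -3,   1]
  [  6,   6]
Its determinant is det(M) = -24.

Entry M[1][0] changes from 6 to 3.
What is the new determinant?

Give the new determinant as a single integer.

Answer: -21

Derivation:
det is linear in row 1: changing M[1][0] by delta changes det by delta * cofactor(1,0).
Cofactor C_10 = (-1)^(1+0) * minor(1,0) = -1
Entry delta = 3 - 6 = -3
Det delta = -3 * -1 = 3
New det = -24 + 3 = -21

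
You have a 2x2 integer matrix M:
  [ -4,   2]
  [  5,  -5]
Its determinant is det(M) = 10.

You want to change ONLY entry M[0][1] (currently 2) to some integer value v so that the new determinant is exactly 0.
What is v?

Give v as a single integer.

Answer: 4

Derivation:
det is linear in entry M[0][1]: det = old_det + (v - 2) * C_01
Cofactor C_01 = -5
Want det = 0: 10 + (v - 2) * -5 = 0
  (v - 2) = -10 / -5 = 2
  v = 2 + (2) = 4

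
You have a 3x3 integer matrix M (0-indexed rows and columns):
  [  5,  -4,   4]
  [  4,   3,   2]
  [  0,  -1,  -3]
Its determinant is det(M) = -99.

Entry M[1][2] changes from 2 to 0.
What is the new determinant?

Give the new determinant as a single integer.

det is linear in row 1: changing M[1][2] by delta changes det by delta * cofactor(1,2).
Cofactor C_12 = (-1)^(1+2) * minor(1,2) = 5
Entry delta = 0 - 2 = -2
Det delta = -2 * 5 = -10
New det = -99 + -10 = -109

Answer: -109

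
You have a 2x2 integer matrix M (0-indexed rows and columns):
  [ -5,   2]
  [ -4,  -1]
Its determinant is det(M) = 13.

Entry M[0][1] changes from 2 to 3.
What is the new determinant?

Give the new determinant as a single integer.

det is linear in row 0: changing M[0][1] by delta changes det by delta * cofactor(0,1).
Cofactor C_01 = (-1)^(0+1) * minor(0,1) = 4
Entry delta = 3 - 2 = 1
Det delta = 1 * 4 = 4
New det = 13 + 4 = 17

Answer: 17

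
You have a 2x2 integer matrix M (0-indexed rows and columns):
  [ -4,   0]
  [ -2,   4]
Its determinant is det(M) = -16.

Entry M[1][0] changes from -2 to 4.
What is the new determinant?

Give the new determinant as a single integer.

Answer: -16

Derivation:
det is linear in row 1: changing M[1][0] by delta changes det by delta * cofactor(1,0).
Cofactor C_10 = (-1)^(1+0) * minor(1,0) = 0
Entry delta = 4 - -2 = 6
Det delta = 6 * 0 = 0
New det = -16 + 0 = -16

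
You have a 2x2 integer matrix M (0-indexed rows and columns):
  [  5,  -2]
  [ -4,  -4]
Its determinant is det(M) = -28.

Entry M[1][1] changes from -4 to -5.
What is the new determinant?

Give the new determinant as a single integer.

det is linear in row 1: changing M[1][1] by delta changes det by delta * cofactor(1,1).
Cofactor C_11 = (-1)^(1+1) * minor(1,1) = 5
Entry delta = -5 - -4 = -1
Det delta = -1 * 5 = -5
New det = -28 + -5 = -33

Answer: -33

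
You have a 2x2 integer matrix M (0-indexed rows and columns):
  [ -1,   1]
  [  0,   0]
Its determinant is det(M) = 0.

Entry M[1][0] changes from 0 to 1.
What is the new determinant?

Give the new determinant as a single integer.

Answer: -1

Derivation:
det is linear in row 1: changing M[1][0] by delta changes det by delta * cofactor(1,0).
Cofactor C_10 = (-1)^(1+0) * minor(1,0) = -1
Entry delta = 1 - 0 = 1
Det delta = 1 * -1 = -1
New det = 0 + -1 = -1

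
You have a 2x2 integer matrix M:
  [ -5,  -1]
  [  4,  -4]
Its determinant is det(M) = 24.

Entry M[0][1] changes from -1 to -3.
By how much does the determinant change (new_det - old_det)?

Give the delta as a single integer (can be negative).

Answer: 8

Derivation:
Cofactor C_01 = -4
Entry delta = -3 - -1 = -2
Det delta = entry_delta * cofactor = -2 * -4 = 8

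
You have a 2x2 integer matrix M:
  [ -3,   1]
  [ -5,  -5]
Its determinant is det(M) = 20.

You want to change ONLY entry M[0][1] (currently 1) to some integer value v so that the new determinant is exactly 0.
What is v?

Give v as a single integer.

Answer: -3

Derivation:
det is linear in entry M[0][1]: det = old_det + (v - 1) * C_01
Cofactor C_01 = 5
Want det = 0: 20 + (v - 1) * 5 = 0
  (v - 1) = -20 / 5 = -4
  v = 1 + (-4) = -3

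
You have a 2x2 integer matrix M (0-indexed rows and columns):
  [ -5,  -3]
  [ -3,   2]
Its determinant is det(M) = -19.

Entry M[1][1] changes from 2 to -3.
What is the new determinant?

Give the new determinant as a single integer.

det is linear in row 1: changing M[1][1] by delta changes det by delta * cofactor(1,1).
Cofactor C_11 = (-1)^(1+1) * minor(1,1) = -5
Entry delta = -3 - 2 = -5
Det delta = -5 * -5 = 25
New det = -19 + 25 = 6

Answer: 6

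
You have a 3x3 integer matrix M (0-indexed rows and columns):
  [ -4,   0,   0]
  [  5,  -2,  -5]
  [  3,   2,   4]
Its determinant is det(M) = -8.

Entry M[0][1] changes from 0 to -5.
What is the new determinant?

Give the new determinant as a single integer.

det is linear in row 0: changing M[0][1] by delta changes det by delta * cofactor(0,1).
Cofactor C_01 = (-1)^(0+1) * minor(0,1) = -35
Entry delta = -5 - 0 = -5
Det delta = -5 * -35 = 175
New det = -8 + 175 = 167

Answer: 167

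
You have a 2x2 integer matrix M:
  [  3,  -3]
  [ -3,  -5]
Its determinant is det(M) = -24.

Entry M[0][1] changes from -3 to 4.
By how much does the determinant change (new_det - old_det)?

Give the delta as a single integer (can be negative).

Answer: 21

Derivation:
Cofactor C_01 = 3
Entry delta = 4 - -3 = 7
Det delta = entry_delta * cofactor = 7 * 3 = 21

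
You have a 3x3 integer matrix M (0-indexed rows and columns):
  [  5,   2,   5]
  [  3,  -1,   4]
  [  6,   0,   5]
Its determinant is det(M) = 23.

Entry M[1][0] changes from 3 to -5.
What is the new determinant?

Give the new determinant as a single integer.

Answer: 103

Derivation:
det is linear in row 1: changing M[1][0] by delta changes det by delta * cofactor(1,0).
Cofactor C_10 = (-1)^(1+0) * minor(1,0) = -10
Entry delta = -5 - 3 = -8
Det delta = -8 * -10 = 80
New det = 23 + 80 = 103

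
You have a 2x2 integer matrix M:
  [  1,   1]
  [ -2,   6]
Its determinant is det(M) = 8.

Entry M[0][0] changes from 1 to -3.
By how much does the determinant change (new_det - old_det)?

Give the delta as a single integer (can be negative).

Cofactor C_00 = 6
Entry delta = -3 - 1 = -4
Det delta = entry_delta * cofactor = -4 * 6 = -24

Answer: -24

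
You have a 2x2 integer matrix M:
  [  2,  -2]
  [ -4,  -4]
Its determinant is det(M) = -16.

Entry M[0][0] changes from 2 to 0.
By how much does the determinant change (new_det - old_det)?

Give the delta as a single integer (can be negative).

Answer: 8

Derivation:
Cofactor C_00 = -4
Entry delta = 0 - 2 = -2
Det delta = entry_delta * cofactor = -2 * -4 = 8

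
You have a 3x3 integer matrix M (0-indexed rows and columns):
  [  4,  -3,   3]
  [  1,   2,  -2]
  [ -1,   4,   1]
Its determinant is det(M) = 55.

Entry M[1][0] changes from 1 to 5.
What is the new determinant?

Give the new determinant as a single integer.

det is linear in row 1: changing M[1][0] by delta changes det by delta * cofactor(1,0).
Cofactor C_10 = (-1)^(1+0) * minor(1,0) = 15
Entry delta = 5 - 1 = 4
Det delta = 4 * 15 = 60
New det = 55 + 60 = 115

Answer: 115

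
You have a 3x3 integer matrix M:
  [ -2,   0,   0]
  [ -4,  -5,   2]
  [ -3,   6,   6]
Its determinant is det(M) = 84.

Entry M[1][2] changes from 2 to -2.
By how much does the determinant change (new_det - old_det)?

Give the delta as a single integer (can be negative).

Answer: -48

Derivation:
Cofactor C_12 = 12
Entry delta = -2 - 2 = -4
Det delta = entry_delta * cofactor = -4 * 12 = -48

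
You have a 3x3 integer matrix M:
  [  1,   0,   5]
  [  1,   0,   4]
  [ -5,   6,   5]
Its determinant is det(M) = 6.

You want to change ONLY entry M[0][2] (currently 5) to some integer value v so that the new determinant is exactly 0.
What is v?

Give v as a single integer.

Answer: 4

Derivation:
det is linear in entry M[0][2]: det = old_det + (v - 5) * C_02
Cofactor C_02 = 6
Want det = 0: 6 + (v - 5) * 6 = 0
  (v - 5) = -6 / 6 = -1
  v = 5 + (-1) = 4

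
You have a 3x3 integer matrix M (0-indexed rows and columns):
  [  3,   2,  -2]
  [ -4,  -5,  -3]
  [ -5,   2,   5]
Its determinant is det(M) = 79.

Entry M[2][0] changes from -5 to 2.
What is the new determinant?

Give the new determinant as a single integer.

det is linear in row 2: changing M[2][0] by delta changes det by delta * cofactor(2,0).
Cofactor C_20 = (-1)^(2+0) * minor(2,0) = -16
Entry delta = 2 - -5 = 7
Det delta = 7 * -16 = -112
New det = 79 + -112 = -33

Answer: -33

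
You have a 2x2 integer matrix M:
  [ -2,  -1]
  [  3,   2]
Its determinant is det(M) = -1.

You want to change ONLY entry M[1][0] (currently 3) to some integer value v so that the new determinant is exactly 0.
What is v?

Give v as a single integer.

Answer: 4

Derivation:
det is linear in entry M[1][0]: det = old_det + (v - 3) * C_10
Cofactor C_10 = 1
Want det = 0: -1 + (v - 3) * 1 = 0
  (v - 3) = 1 / 1 = 1
  v = 3 + (1) = 4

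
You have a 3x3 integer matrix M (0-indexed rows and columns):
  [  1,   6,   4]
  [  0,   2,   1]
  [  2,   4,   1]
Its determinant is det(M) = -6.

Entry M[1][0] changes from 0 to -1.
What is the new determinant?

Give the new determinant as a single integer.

Answer: -16

Derivation:
det is linear in row 1: changing M[1][0] by delta changes det by delta * cofactor(1,0).
Cofactor C_10 = (-1)^(1+0) * minor(1,0) = 10
Entry delta = -1 - 0 = -1
Det delta = -1 * 10 = -10
New det = -6 + -10 = -16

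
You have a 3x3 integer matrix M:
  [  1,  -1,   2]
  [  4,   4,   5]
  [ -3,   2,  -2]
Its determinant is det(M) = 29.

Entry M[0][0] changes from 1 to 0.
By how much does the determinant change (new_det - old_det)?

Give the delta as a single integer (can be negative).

Cofactor C_00 = -18
Entry delta = 0 - 1 = -1
Det delta = entry_delta * cofactor = -1 * -18 = 18

Answer: 18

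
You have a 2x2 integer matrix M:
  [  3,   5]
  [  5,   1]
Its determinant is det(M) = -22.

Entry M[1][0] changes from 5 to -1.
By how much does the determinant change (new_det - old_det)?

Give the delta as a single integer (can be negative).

Answer: 30

Derivation:
Cofactor C_10 = -5
Entry delta = -1 - 5 = -6
Det delta = entry_delta * cofactor = -6 * -5 = 30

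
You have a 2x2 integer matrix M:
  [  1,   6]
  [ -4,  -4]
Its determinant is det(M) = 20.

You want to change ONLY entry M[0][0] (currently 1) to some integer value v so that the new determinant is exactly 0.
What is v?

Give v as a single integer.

det is linear in entry M[0][0]: det = old_det + (v - 1) * C_00
Cofactor C_00 = -4
Want det = 0: 20 + (v - 1) * -4 = 0
  (v - 1) = -20 / -4 = 5
  v = 1 + (5) = 6

Answer: 6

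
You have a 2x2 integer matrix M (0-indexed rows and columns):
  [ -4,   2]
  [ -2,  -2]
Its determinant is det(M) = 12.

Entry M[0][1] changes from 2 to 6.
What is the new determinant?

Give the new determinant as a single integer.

det is linear in row 0: changing M[0][1] by delta changes det by delta * cofactor(0,1).
Cofactor C_01 = (-1)^(0+1) * minor(0,1) = 2
Entry delta = 6 - 2 = 4
Det delta = 4 * 2 = 8
New det = 12 + 8 = 20

Answer: 20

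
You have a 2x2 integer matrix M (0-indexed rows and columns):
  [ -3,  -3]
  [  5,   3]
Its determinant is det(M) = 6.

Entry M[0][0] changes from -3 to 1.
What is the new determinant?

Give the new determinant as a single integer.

Answer: 18

Derivation:
det is linear in row 0: changing M[0][0] by delta changes det by delta * cofactor(0,0).
Cofactor C_00 = (-1)^(0+0) * minor(0,0) = 3
Entry delta = 1 - -3 = 4
Det delta = 4 * 3 = 12
New det = 6 + 12 = 18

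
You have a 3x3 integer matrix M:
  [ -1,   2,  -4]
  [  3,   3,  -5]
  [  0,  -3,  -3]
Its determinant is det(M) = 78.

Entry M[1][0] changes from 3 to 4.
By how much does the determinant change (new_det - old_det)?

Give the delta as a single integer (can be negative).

Cofactor C_10 = 18
Entry delta = 4 - 3 = 1
Det delta = entry_delta * cofactor = 1 * 18 = 18

Answer: 18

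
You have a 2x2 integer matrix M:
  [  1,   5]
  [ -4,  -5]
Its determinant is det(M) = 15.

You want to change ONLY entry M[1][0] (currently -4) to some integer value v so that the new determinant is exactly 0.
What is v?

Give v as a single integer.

det is linear in entry M[1][0]: det = old_det + (v - -4) * C_10
Cofactor C_10 = -5
Want det = 0: 15 + (v - -4) * -5 = 0
  (v - -4) = -15 / -5 = 3
  v = -4 + (3) = -1

Answer: -1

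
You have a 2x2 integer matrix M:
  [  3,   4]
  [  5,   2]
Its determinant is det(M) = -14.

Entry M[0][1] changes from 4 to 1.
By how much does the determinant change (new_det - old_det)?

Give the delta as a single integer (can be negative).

Answer: 15

Derivation:
Cofactor C_01 = -5
Entry delta = 1 - 4 = -3
Det delta = entry_delta * cofactor = -3 * -5 = 15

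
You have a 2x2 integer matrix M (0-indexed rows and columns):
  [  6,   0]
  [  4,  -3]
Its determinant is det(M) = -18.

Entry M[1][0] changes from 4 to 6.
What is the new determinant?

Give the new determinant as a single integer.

det is linear in row 1: changing M[1][0] by delta changes det by delta * cofactor(1,0).
Cofactor C_10 = (-1)^(1+0) * minor(1,0) = 0
Entry delta = 6 - 4 = 2
Det delta = 2 * 0 = 0
New det = -18 + 0 = -18

Answer: -18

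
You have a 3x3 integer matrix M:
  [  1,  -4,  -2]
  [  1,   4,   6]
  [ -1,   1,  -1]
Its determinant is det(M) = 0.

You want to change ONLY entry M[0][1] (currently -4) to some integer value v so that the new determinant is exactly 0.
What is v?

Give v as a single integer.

Answer: -4

Derivation:
det is linear in entry M[0][1]: det = old_det + (v - -4) * C_01
Cofactor C_01 = -5
Want det = 0: 0 + (v - -4) * -5 = 0
  (v - -4) = 0 / -5 = 0
  v = -4 + (0) = -4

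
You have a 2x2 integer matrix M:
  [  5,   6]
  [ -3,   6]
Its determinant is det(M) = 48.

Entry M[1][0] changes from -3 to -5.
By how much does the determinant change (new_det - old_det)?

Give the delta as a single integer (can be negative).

Cofactor C_10 = -6
Entry delta = -5 - -3 = -2
Det delta = entry_delta * cofactor = -2 * -6 = 12

Answer: 12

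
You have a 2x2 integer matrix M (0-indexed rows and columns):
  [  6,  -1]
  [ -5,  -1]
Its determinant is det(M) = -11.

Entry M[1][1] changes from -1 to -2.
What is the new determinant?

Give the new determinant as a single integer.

Answer: -17

Derivation:
det is linear in row 1: changing M[1][1] by delta changes det by delta * cofactor(1,1).
Cofactor C_11 = (-1)^(1+1) * minor(1,1) = 6
Entry delta = -2 - -1 = -1
Det delta = -1 * 6 = -6
New det = -11 + -6 = -17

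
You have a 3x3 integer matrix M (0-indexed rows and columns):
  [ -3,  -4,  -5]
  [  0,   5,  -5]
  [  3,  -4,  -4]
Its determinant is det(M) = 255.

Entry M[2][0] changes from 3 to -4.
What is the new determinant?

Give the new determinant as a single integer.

det is linear in row 2: changing M[2][0] by delta changes det by delta * cofactor(2,0).
Cofactor C_20 = (-1)^(2+0) * minor(2,0) = 45
Entry delta = -4 - 3 = -7
Det delta = -7 * 45 = -315
New det = 255 + -315 = -60

Answer: -60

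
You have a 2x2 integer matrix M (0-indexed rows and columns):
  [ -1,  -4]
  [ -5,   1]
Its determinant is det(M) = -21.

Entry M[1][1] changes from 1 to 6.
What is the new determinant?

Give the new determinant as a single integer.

det is linear in row 1: changing M[1][1] by delta changes det by delta * cofactor(1,1).
Cofactor C_11 = (-1)^(1+1) * minor(1,1) = -1
Entry delta = 6 - 1 = 5
Det delta = 5 * -1 = -5
New det = -21 + -5 = -26

Answer: -26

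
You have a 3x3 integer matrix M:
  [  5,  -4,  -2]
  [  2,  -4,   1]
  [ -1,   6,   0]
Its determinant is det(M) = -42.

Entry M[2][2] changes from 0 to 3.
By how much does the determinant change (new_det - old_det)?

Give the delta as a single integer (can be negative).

Cofactor C_22 = -12
Entry delta = 3 - 0 = 3
Det delta = entry_delta * cofactor = 3 * -12 = -36

Answer: -36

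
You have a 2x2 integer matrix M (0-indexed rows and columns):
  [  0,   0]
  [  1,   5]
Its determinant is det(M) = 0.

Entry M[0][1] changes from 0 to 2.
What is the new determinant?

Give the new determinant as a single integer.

det is linear in row 0: changing M[0][1] by delta changes det by delta * cofactor(0,1).
Cofactor C_01 = (-1)^(0+1) * minor(0,1) = -1
Entry delta = 2 - 0 = 2
Det delta = 2 * -1 = -2
New det = 0 + -2 = -2

Answer: -2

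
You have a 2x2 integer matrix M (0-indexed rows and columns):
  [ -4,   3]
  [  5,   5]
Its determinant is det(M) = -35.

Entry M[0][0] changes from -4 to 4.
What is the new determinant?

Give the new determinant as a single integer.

det is linear in row 0: changing M[0][0] by delta changes det by delta * cofactor(0,0).
Cofactor C_00 = (-1)^(0+0) * minor(0,0) = 5
Entry delta = 4 - -4 = 8
Det delta = 8 * 5 = 40
New det = -35 + 40 = 5

Answer: 5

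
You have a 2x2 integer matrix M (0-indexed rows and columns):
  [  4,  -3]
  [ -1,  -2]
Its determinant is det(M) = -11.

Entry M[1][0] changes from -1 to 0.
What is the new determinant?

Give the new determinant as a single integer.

det is linear in row 1: changing M[1][0] by delta changes det by delta * cofactor(1,0).
Cofactor C_10 = (-1)^(1+0) * minor(1,0) = 3
Entry delta = 0 - -1 = 1
Det delta = 1 * 3 = 3
New det = -11 + 3 = -8

Answer: -8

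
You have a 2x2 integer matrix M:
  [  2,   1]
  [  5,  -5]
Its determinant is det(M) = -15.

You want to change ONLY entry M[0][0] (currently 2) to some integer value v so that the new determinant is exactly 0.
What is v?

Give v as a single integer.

det is linear in entry M[0][0]: det = old_det + (v - 2) * C_00
Cofactor C_00 = -5
Want det = 0: -15 + (v - 2) * -5 = 0
  (v - 2) = 15 / -5 = -3
  v = 2 + (-3) = -1

Answer: -1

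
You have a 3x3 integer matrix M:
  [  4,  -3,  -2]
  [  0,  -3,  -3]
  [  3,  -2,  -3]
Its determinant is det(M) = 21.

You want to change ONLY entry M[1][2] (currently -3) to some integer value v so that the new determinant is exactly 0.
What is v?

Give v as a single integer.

det is linear in entry M[1][2]: det = old_det + (v - -3) * C_12
Cofactor C_12 = -1
Want det = 0: 21 + (v - -3) * -1 = 0
  (v - -3) = -21 / -1 = 21
  v = -3 + (21) = 18

Answer: 18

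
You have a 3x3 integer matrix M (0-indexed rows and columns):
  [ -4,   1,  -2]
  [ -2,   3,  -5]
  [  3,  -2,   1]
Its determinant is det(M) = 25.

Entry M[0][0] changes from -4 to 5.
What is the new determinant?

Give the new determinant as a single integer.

Answer: -38

Derivation:
det is linear in row 0: changing M[0][0] by delta changes det by delta * cofactor(0,0).
Cofactor C_00 = (-1)^(0+0) * minor(0,0) = -7
Entry delta = 5 - -4 = 9
Det delta = 9 * -7 = -63
New det = 25 + -63 = -38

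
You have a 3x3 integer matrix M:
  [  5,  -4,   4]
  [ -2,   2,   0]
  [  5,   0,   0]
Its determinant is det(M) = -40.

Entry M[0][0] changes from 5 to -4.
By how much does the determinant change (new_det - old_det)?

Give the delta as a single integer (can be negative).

Answer: 0

Derivation:
Cofactor C_00 = 0
Entry delta = -4 - 5 = -9
Det delta = entry_delta * cofactor = -9 * 0 = 0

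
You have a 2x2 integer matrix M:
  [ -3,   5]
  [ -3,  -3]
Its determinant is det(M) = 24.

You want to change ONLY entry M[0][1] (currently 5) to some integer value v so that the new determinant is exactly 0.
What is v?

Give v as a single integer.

det is linear in entry M[0][1]: det = old_det + (v - 5) * C_01
Cofactor C_01 = 3
Want det = 0: 24 + (v - 5) * 3 = 0
  (v - 5) = -24 / 3 = -8
  v = 5 + (-8) = -3

Answer: -3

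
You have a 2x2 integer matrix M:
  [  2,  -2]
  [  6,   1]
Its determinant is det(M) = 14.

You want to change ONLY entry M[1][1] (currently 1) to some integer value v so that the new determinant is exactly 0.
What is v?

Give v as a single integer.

Answer: -6

Derivation:
det is linear in entry M[1][1]: det = old_det + (v - 1) * C_11
Cofactor C_11 = 2
Want det = 0: 14 + (v - 1) * 2 = 0
  (v - 1) = -14 / 2 = -7
  v = 1 + (-7) = -6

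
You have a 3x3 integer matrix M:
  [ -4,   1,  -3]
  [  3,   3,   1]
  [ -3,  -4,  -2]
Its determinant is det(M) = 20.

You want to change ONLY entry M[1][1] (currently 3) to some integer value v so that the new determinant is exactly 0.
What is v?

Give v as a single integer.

Answer: 23

Derivation:
det is linear in entry M[1][1]: det = old_det + (v - 3) * C_11
Cofactor C_11 = -1
Want det = 0: 20 + (v - 3) * -1 = 0
  (v - 3) = -20 / -1 = 20
  v = 3 + (20) = 23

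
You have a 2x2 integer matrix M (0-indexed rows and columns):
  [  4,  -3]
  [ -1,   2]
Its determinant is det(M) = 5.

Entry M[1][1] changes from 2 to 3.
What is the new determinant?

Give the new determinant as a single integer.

Answer: 9

Derivation:
det is linear in row 1: changing M[1][1] by delta changes det by delta * cofactor(1,1).
Cofactor C_11 = (-1)^(1+1) * minor(1,1) = 4
Entry delta = 3 - 2 = 1
Det delta = 1 * 4 = 4
New det = 5 + 4 = 9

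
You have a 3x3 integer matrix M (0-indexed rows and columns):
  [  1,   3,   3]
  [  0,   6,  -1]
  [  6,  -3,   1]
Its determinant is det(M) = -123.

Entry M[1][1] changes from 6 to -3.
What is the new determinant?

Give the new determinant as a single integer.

det is linear in row 1: changing M[1][1] by delta changes det by delta * cofactor(1,1).
Cofactor C_11 = (-1)^(1+1) * minor(1,1) = -17
Entry delta = -3 - 6 = -9
Det delta = -9 * -17 = 153
New det = -123 + 153 = 30

Answer: 30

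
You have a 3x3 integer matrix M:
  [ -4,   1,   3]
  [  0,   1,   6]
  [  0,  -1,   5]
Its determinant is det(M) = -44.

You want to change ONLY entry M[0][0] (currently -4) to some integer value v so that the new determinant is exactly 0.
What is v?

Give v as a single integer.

det is linear in entry M[0][0]: det = old_det + (v - -4) * C_00
Cofactor C_00 = 11
Want det = 0: -44 + (v - -4) * 11 = 0
  (v - -4) = 44 / 11 = 4
  v = -4 + (4) = 0

Answer: 0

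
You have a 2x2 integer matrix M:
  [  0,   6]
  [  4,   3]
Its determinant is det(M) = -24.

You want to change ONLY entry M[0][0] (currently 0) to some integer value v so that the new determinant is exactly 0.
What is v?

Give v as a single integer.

Answer: 8

Derivation:
det is linear in entry M[0][0]: det = old_det + (v - 0) * C_00
Cofactor C_00 = 3
Want det = 0: -24 + (v - 0) * 3 = 0
  (v - 0) = 24 / 3 = 8
  v = 0 + (8) = 8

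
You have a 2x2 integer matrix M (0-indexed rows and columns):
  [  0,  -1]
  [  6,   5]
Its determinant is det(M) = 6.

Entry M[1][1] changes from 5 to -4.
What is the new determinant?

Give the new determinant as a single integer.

Answer: 6

Derivation:
det is linear in row 1: changing M[1][1] by delta changes det by delta * cofactor(1,1).
Cofactor C_11 = (-1)^(1+1) * minor(1,1) = 0
Entry delta = -4 - 5 = -9
Det delta = -9 * 0 = 0
New det = 6 + 0 = 6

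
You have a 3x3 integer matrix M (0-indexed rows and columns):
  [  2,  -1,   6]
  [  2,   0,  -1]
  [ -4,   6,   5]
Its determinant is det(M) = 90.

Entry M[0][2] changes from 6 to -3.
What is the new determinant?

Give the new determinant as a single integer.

det is linear in row 0: changing M[0][2] by delta changes det by delta * cofactor(0,2).
Cofactor C_02 = (-1)^(0+2) * minor(0,2) = 12
Entry delta = -3 - 6 = -9
Det delta = -9 * 12 = -108
New det = 90 + -108 = -18

Answer: -18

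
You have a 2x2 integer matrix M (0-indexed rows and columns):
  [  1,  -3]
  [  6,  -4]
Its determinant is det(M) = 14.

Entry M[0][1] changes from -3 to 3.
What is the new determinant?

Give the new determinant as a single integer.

det is linear in row 0: changing M[0][1] by delta changes det by delta * cofactor(0,1).
Cofactor C_01 = (-1)^(0+1) * minor(0,1) = -6
Entry delta = 3 - -3 = 6
Det delta = 6 * -6 = -36
New det = 14 + -36 = -22

Answer: -22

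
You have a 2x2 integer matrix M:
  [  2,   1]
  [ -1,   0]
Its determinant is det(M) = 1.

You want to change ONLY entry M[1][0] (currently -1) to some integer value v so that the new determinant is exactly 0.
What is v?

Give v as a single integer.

Answer: 0

Derivation:
det is linear in entry M[1][0]: det = old_det + (v - -1) * C_10
Cofactor C_10 = -1
Want det = 0: 1 + (v - -1) * -1 = 0
  (v - -1) = -1 / -1 = 1
  v = -1 + (1) = 0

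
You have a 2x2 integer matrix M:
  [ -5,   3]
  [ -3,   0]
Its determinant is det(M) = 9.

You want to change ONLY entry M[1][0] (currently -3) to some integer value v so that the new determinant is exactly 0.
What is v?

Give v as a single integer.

det is linear in entry M[1][0]: det = old_det + (v - -3) * C_10
Cofactor C_10 = -3
Want det = 0: 9 + (v - -3) * -3 = 0
  (v - -3) = -9 / -3 = 3
  v = -3 + (3) = 0

Answer: 0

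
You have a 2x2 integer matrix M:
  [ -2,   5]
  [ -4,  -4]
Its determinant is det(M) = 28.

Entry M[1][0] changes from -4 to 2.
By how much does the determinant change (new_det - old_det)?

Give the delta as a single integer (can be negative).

Cofactor C_10 = -5
Entry delta = 2 - -4 = 6
Det delta = entry_delta * cofactor = 6 * -5 = -30

Answer: -30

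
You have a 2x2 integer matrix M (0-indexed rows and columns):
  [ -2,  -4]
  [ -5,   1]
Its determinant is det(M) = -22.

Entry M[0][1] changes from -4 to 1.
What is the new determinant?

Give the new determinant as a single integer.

det is linear in row 0: changing M[0][1] by delta changes det by delta * cofactor(0,1).
Cofactor C_01 = (-1)^(0+1) * minor(0,1) = 5
Entry delta = 1 - -4 = 5
Det delta = 5 * 5 = 25
New det = -22 + 25 = 3

Answer: 3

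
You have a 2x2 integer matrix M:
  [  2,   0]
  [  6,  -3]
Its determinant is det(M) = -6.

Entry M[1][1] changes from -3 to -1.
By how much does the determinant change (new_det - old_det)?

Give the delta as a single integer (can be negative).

Cofactor C_11 = 2
Entry delta = -1 - -3 = 2
Det delta = entry_delta * cofactor = 2 * 2 = 4

Answer: 4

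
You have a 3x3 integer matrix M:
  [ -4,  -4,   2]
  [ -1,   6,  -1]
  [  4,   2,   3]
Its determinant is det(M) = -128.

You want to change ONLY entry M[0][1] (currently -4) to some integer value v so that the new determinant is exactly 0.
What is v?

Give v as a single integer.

Answer: -132

Derivation:
det is linear in entry M[0][1]: det = old_det + (v - -4) * C_01
Cofactor C_01 = -1
Want det = 0: -128 + (v - -4) * -1 = 0
  (v - -4) = 128 / -1 = -128
  v = -4 + (-128) = -132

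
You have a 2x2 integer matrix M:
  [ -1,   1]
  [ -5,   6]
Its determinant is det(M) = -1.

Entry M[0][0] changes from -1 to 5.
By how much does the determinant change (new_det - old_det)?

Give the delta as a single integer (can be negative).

Cofactor C_00 = 6
Entry delta = 5 - -1 = 6
Det delta = entry_delta * cofactor = 6 * 6 = 36

Answer: 36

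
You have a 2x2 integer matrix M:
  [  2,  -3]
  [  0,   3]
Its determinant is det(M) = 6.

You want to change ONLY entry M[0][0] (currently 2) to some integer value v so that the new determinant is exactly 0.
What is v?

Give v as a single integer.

det is linear in entry M[0][0]: det = old_det + (v - 2) * C_00
Cofactor C_00 = 3
Want det = 0: 6 + (v - 2) * 3 = 0
  (v - 2) = -6 / 3 = -2
  v = 2 + (-2) = 0

Answer: 0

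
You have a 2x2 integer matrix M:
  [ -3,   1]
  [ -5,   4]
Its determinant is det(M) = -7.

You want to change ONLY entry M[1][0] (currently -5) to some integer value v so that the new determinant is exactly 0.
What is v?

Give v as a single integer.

Answer: -12

Derivation:
det is linear in entry M[1][0]: det = old_det + (v - -5) * C_10
Cofactor C_10 = -1
Want det = 0: -7 + (v - -5) * -1 = 0
  (v - -5) = 7 / -1 = -7
  v = -5 + (-7) = -12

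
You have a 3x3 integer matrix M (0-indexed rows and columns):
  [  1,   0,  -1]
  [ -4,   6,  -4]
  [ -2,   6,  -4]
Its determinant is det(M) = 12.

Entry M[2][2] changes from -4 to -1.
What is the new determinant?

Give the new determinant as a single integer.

Answer: 30

Derivation:
det is linear in row 2: changing M[2][2] by delta changes det by delta * cofactor(2,2).
Cofactor C_22 = (-1)^(2+2) * minor(2,2) = 6
Entry delta = -1 - -4 = 3
Det delta = 3 * 6 = 18
New det = 12 + 18 = 30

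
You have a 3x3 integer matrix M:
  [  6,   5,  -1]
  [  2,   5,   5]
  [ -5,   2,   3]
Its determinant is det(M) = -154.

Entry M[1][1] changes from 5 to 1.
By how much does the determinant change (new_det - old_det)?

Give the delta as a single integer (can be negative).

Answer: -52

Derivation:
Cofactor C_11 = 13
Entry delta = 1 - 5 = -4
Det delta = entry_delta * cofactor = -4 * 13 = -52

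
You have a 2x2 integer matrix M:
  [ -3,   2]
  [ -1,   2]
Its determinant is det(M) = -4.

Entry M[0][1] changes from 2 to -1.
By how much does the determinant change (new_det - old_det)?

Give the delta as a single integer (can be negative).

Cofactor C_01 = 1
Entry delta = -1 - 2 = -3
Det delta = entry_delta * cofactor = -3 * 1 = -3

Answer: -3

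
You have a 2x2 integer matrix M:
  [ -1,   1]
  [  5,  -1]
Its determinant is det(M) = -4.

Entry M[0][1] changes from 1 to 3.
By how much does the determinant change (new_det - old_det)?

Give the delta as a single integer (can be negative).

Answer: -10

Derivation:
Cofactor C_01 = -5
Entry delta = 3 - 1 = 2
Det delta = entry_delta * cofactor = 2 * -5 = -10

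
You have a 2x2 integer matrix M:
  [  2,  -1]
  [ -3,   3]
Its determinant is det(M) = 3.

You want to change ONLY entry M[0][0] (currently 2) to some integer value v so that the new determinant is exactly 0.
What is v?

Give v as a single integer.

Answer: 1

Derivation:
det is linear in entry M[0][0]: det = old_det + (v - 2) * C_00
Cofactor C_00 = 3
Want det = 0: 3 + (v - 2) * 3 = 0
  (v - 2) = -3 / 3 = -1
  v = 2 + (-1) = 1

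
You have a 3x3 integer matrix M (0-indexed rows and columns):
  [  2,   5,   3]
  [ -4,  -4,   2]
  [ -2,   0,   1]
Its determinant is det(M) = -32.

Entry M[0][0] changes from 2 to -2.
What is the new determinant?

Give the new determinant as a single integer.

Answer: -16

Derivation:
det is linear in row 0: changing M[0][0] by delta changes det by delta * cofactor(0,0).
Cofactor C_00 = (-1)^(0+0) * minor(0,0) = -4
Entry delta = -2 - 2 = -4
Det delta = -4 * -4 = 16
New det = -32 + 16 = -16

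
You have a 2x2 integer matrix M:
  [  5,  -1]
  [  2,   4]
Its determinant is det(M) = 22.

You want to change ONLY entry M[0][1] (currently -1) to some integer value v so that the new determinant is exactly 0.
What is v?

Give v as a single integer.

det is linear in entry M[0][1]: det = old_det + (v - -1) * C_01
Cofactor C_01 = -2
Want det = 0: 22 + (v - -1) * -2 = 0
  (v - -1) = -22 / -2 = 11
  v = -1 + (11) = 10

Answer: 10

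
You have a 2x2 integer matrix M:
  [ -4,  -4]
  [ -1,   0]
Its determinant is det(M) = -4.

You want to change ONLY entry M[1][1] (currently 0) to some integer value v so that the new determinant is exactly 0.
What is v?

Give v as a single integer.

det is linear in entry M[1][1]: det = old_det + (v - 0) * C_11
Cofactor C_11 = -4
Want det = 0: -4 + (v - 0) * -4 = 0
  (v - 0) = 4 / -4 = -1
  v = 0 + (-1) = -1

Answer: -1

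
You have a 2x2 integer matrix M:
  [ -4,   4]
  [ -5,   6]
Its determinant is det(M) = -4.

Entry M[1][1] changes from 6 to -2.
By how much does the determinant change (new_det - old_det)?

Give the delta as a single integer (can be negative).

Answer: 32

Derivation:
Cofactor C_11 = -4
Entry delta = -2 - 6 = -8
Det delta = entry_delta * cofactor = -8 * -4 = 32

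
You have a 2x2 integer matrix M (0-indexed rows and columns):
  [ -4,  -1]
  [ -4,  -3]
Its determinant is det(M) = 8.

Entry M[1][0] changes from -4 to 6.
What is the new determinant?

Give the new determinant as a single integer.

det is linear in row 1: changing M[1][0] by delta changes det by delta * cofactor(1,0).
Cofactor C_10 = (-1)^(1+0) * minor(1,0) = 1
Entry delta = 6 - -4 = 10
Det delta = 10 * 1 = 10
New det = 8 + 10 = 18

Answer: 18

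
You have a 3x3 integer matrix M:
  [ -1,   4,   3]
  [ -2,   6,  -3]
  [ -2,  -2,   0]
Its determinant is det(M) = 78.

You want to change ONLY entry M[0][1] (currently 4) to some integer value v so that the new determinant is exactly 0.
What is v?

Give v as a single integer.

Answer: -9

Derivation:
det is linear in entry M[0][1]: det = old_det + (v - 4) * C_01
Cofactor C_01 = 6
Want det = 0: 78 + (v - 4) * 6 = 0
  (v - 4) = -78 / 6 = -13
  v = 4 + (-13) = -9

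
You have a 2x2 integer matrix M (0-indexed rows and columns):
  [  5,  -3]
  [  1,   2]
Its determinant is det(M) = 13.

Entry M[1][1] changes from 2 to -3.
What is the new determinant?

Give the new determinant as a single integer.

det is linear in row 1: changing M[1][1] by delta changes det by delta * cofactor(1,1).
Cofactor C_11 = (-1)^(1+1) * minor(1,1) = 5
Entry delta = -3 - 2 = -5
Det delta = -5 * 5 = -25
New det = 13 + -25 = -12

Answer: -12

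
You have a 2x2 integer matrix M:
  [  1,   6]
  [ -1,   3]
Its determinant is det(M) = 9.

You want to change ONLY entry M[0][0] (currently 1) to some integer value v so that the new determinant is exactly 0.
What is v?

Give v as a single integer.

Answer: -2

Derivation:
det is linear in entry M[0][0]: det = old_det + (v - 1) * C_00
Cofactor C_00 = 3
Want det = 0: 9 + (v - 1) * 3 = 0
  (v - 1) = -9 / 3 = -3
  v = 1 + (-3) = -2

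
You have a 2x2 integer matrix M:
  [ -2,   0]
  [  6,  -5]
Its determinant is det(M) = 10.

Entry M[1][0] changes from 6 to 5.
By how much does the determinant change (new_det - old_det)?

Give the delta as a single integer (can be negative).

Cofactor C_10 = 0
Entry delta = 5 - 6 = -1
Det delta = entry_delta * cofactor = -1 * 0 = 0

Answer: 0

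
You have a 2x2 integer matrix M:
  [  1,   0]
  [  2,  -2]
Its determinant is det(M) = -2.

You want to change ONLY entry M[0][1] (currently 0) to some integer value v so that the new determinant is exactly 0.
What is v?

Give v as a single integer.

Answer: -1

Derivation:
det is linear in entry M[0][1]: det = old_det + (v - 0) * C_01
Cofactor C_01 = -2
Want det = 0: -2 + (v - 0) * -2 = 0
  (v - 0) = 2 / -2 = -1
  v = 0 + (-1) = -1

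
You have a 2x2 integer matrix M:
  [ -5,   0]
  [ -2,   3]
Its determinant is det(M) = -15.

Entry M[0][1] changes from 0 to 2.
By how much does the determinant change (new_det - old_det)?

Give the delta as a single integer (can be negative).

Cofactor C_01 = 2
Entry delta = 2 - 0 = 2
Det delta = entry_delta * cofactor = 2 * 2 = 4

Answer: 4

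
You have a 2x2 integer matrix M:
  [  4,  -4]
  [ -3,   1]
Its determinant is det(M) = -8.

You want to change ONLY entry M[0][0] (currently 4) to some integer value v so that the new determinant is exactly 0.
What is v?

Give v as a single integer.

det is linear in entry M[0][0]: det = old_det + (v - 4) * C_00
Cofactor C_00 = 1
Want det = 0: -8 + (v - 4) * 1 = 0
  (v - 4) = 8 / 1 = 8
  v = 4 + (8) = 12

Answer: 12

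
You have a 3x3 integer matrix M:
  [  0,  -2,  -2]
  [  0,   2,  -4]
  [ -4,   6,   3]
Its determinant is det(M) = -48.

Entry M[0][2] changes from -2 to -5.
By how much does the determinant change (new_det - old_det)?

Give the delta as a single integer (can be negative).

Answer: -24

Derivation:
Cofactor C_02 = 8
Entry delta = -5 - -2 = -3
Det delta = entry_delta * cofactor = -3 * 8 = -24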